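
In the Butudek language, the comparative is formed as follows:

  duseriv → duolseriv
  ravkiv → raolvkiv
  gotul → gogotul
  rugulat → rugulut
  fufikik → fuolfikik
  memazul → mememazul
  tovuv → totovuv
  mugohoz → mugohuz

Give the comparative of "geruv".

gegeruv

duseriv and tovuv both end in -v yet inflect differently (duolseriv, totovuv), so the final letter is not what conditions the rule; the last vowel is.
"geruv" has last vowel 'u'. The stems whose last vowel is 'u' (tovuv → totovuv, gotul → gogotul, memazul → mememazul) repeat the first consonant+vowel as a prefix.
So geruv → gegeruv.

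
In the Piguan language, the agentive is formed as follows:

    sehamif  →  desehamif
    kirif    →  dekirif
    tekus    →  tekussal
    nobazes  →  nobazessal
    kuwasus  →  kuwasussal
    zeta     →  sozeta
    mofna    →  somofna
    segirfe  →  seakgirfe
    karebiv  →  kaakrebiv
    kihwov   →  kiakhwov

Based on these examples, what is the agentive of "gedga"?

sogedga

nobazes and segirfe both have last vowel 'e' yet inflect differently (nobazessal, seakgirfe), so the last vowel is not what conditions the rule; the final letter is.
"gedga" ends in -a. The stems ending in -a (zeta → sozeta, mofna → somofna) add the prefix so-.
So gedga → sogedga.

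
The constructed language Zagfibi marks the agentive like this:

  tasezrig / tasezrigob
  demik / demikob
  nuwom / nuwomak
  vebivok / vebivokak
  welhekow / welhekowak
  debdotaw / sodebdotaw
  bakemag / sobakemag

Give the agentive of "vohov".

vohovak

"vohov" has last vowel 'o'. The stems whose last vowel is 'o' (nuwom → nuwomak, vebivok → vebivokak, welhekow → welhekowak) add -ak.
So vohov → vohovak.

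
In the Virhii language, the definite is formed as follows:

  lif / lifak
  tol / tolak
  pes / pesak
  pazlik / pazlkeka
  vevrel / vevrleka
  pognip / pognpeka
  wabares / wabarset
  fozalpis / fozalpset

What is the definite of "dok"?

dokak

"dok" has 1 vowel. The stems with 1 vowel (lif → lifak, tol → tolak, pes → pesak) add -ak.
So dok → dokak.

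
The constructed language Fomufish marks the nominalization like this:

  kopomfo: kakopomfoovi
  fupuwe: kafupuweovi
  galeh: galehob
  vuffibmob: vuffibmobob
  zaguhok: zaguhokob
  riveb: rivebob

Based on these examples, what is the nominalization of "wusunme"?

"wusunme" ends in a vowel. The stems ending in a vowel (kopomfo → kakopomfoovi, fupuwe → kafupuweovi) add ka- … -ovi around the stem.
So wusunme → kawusunmeovi.

kawusunmeovi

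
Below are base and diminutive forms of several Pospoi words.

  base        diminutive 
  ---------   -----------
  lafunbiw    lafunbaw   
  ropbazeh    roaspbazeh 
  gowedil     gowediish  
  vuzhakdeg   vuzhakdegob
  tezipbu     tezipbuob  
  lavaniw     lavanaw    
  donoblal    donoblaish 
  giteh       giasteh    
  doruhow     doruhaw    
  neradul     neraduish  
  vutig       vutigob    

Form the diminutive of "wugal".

wugaish

gowedil and lavaniw both have last vowel 'i' yet inflect differently (gowediish, lavanaw), so the last vowel is not what conditions the rule; the final letter is.
"wugal" ends in -l. The stems ending in -l (gowedil → gowediish, neradul → neraduish, donoblal → donoblaish) drop the final letter and add -ish.
The other patterns: stems ending in -w change the last vowel to 'a'; stems ending in -g or -u add -ob; stems ending in -h insert -as- after the first vowel.
So wugal → wugaish.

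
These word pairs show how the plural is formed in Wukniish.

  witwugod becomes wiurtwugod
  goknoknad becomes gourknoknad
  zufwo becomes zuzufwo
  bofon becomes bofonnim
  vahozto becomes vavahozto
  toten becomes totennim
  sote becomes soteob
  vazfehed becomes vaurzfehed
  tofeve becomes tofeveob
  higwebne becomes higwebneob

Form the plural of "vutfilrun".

sote and vazfehed both have last vowel 'e' yet inflect differently (soteob, vaurzfehed), so the last vowel is not what conditions the rule; the final letter is.
"vutfilrun" ends in -n. The stems ending in -n (toten → totennim, bofon → bofonnim) double the final consonant and add -im.
So vutfilrun → vutfilrunnim.

vutfilrunnim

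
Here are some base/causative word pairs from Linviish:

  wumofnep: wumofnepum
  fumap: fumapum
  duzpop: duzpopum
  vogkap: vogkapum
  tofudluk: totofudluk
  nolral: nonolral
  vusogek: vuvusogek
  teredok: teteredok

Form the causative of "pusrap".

"pusrap" ends in -p. The stems ending in -p (wumofnep → wumofnepum, fumap → fumapum, duzpop → duzpopum) add -um.
So pusrap → pusrapum.

pusrapum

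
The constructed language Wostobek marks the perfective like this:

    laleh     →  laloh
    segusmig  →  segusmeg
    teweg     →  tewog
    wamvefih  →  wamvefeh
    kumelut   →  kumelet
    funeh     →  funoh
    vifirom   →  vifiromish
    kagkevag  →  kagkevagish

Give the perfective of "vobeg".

vobog

teweg and kagkevag both end in -g yet inflect differently (tewog, kagkevagish), so the final letter is not what conditions the rule; the last vowel is.
"vobeg" has last vowel 'e'. The stems whose last vowel is 'e' (laleh → laloh, teweg → tewog, funeh → funoh) change the last vowel to 'o'.
The other patterns: stems whose last vowel is 'a' or 'o' add -ish; stems whose last vowel is 'i' or 'u' change the last vowel to 'e'.
So vobeg → vobog.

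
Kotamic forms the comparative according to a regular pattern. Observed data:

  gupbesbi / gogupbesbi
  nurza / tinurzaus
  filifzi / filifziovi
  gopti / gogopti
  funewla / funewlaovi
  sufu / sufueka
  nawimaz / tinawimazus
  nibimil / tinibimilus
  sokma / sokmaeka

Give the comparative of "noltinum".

tinoltinumus

nurza and sokma both end in -a yet inflect differently (tinurzaus, sokmaeka), so the final letter is not what conditions the rule; the first letter is.
"noltinum" begins with n-. The stems beginning with n- (nibimil → tinibimilus, nawimaz → tinawimazus, nurza → tinurzaus) add ti- … -us around the stem.
So noltinum → tinoltinumus.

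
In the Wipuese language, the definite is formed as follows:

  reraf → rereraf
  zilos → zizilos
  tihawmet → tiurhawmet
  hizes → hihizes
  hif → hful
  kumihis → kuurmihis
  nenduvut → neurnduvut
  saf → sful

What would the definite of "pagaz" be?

hif and reraf both end in -f yet inflect differently (hful, rereraf), so the final letter is not what conditions the rule; the number of vowels is.
"pagaz" has 2 vowels. The stems with 2 vowels (zilos → zizilos, hizes → hihizes, reraf → rereraf) repeat the first consonant+vowel as a prefix.
So pagaz → papagaz.

papagaz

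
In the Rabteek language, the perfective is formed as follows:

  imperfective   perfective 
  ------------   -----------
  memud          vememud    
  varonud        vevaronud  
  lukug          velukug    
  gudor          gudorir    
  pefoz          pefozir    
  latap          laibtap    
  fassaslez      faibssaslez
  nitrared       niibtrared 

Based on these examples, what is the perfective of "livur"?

pefoz and fassaslez both end in -z yet inflect differently (pefozir, faibssaslez), so the final letter is not what conditions the rule; the last vowel is.
"livur" has last vowel 'u'. The stems whose last vowel is 'u' (memud → vememud, varonud → vevaronud, lukug → velukug) add the prefix ve-.
The other patterns: stems whose last vowel is 'o' add -ir; stems whose last vowel is 'a' or 'e' insert -ib- after the first vowel.
So livur → velivur.

velivur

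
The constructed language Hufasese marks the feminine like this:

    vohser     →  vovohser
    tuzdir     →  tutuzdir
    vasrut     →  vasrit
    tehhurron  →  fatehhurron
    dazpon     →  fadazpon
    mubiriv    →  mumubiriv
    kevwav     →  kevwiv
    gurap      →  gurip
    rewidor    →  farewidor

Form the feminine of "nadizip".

mubiriv and kevwav both end in -v yet inflect differently (mumubiriv, kevwiv), so the final letter is not what conditions the rule; the last vowel is.
"nadizip" has last vowel 'i'. The stems whose last vowel is 'i' (tuzdir → tutuzdir, mubiriv → mumubiriv) repeat the first consonant+vowel as a prefix.
The other patterns: stems whose last vowel is 'a' or 'u' change the last vowel to 'i'; stems whose last vowel is 'o' add the prefix fa-.
So nadizip → nanadizip.

nanadizip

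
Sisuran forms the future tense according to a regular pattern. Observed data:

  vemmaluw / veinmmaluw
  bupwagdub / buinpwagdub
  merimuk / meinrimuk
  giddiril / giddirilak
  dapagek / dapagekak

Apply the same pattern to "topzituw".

toinpzituw

"topzituw" has last vowel 'u'. The stems whose last vowel is 'u' (vemmaluw → veinmmaluw, bupwagdub → buinpwagdub, merimuk → meinrimuk) insert -in- after the first vowel.
So topzituw → toinpzituw.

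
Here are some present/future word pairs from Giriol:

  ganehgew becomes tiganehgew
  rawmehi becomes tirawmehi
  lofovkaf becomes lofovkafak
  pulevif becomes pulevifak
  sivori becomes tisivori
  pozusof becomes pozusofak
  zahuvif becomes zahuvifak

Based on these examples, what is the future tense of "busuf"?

zahuvif and rawmehi both have last vowel 'i' yet inflect differently (zahuvifak, tirawmehi), so the last vowel is not what conditions the rule; the final letter is.
"busuf" ends in -f. The stems ending in -f (pozusof → pozusofak, lofovkaf → lofovkafak, zahuvif → zahuvifak) add -ak.
So busuf → busufak.

busufak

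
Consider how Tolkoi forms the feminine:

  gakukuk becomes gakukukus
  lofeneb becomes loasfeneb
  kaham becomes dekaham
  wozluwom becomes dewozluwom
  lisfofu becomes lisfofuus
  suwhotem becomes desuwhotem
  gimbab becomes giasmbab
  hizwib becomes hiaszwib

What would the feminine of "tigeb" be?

"tigeb" ends in -b. The stems ending in -b (hizwib → hiaszwib, lofeneb → loasfeneb, gimbab → giasmbab) insert -as- after the first vowel.
So tigeb → tiasgeb.

tiasgeb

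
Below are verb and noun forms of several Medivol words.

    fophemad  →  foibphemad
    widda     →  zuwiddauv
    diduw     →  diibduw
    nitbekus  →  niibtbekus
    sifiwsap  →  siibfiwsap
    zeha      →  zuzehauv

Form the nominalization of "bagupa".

zubagupauv

fophemad and zeha both have last vowel 'a' yet inflect differently (foibphemad, zuzehauv), so the last vowel is not what conditions the rule; whether the stem ends in a vowel or a consonant is.
"bagupa" ends in a vowel. The stems ending in a vowel (zeha → zuzehauv, widda → zuwiddauv) add zu- … -uv around the stem.
So bagupa → zubagupauv.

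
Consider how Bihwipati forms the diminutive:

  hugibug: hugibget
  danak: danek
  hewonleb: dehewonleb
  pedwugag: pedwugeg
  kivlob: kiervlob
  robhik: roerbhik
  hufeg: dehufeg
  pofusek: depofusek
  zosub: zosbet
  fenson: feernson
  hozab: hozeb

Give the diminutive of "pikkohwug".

zosub and kivlob both end in -b yet inflect differently (zosbet, kiervlob), so the final letter is not what conditions the rule; the last vowel is.
"pikkohwug" has last vowel 'u'. The stems whose last vowel is 'u' (hugibug → hugibget, zosub → zosbet) delete the last vowel and add -et.
The other patterns: stems whose last vowel is 'i' or 'o' insert -er- after the first vowel; stems whose last vowel is 'e' add the prefix de-; stems whose last vowel is 'a' change the last vowel to 'e'.
So pikkohwug → pikkohwget.

pikkohwget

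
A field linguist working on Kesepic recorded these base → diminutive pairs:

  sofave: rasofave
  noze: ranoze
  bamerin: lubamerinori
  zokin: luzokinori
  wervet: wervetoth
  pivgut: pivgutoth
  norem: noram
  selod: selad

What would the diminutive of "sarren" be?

"sarren" ends in -n. The stems ending in -n (bamerin → lubamerinori, zokin → luzokinori) add lu- … -ori around the stem.
The other patterns: stems ending in -e add the prefix ra-; stems ending in -t add -oth; stems ending in -d or -m change the last vowel to 'a'.
So sarren → lusarrenori.

lusarrenori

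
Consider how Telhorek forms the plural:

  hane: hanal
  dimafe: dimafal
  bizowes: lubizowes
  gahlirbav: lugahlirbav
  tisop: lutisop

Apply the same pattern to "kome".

hane and bizowes both have last vowel 'e' yet inflect differently (hanal, lubizowes), so the last vowel is not what conditions the rule; whether the stem ends in a vowel or a consonant is.
"kome" ends in a vowel. The stems ending in a vowel (hane → hanal, dimafe → dimafal) drop the final letter and add -al.
The other pattern: stems ending in a consonant add the prefix lu-.
So kome → komal.

komal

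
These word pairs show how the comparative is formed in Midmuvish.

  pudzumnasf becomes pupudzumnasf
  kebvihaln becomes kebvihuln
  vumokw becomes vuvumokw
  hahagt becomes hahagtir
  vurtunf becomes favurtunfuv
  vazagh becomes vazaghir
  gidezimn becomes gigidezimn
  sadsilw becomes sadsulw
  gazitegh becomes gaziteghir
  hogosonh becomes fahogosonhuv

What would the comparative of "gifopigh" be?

gazitegh and hogosonh both end in -h yet inflect differently (gaziteghir, fahogosonhuv), so the final letter is not what conditions the rule; the second-to-last letter is.
"gifopigh" has second-to-last letter 'g'. The stems whose second-to-last letter is 'g' (gazitegh → gaziteghir, hahagt → hahagtir, vazagh → vazaghir) add -ir.
The other patterns: stems whose second-to-last letter is 'l' change the last vowel to 'u'; stems whose second-to-last letter is 'n' add fa- … -uv around the stem; stems whose second-to-last letter is 'k', 'm' or 's' repeat the first consonant+vowel as a prefix.
So gifopigh → gifopighir.

gifopighir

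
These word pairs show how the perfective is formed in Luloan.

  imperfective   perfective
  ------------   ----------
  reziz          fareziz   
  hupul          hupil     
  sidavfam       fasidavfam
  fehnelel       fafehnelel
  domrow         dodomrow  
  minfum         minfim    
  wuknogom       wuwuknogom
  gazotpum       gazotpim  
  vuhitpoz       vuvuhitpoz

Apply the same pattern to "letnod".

leletnod

wuknogom and gazotpum both end in -m yet inflect differently (wuwuknogom, gazotpim), so the final letter is not what conditions the rule; the last vowel is.
"letnod" has last vowel 'o'. The stems whose last vowel is 'o' (wuknogom → wuwuknogom, vuhitpoz → vuvuhitpoz, domrow → dodomrow) repeat the first consonant+vowel as a prefix.
So letnod → leletnod.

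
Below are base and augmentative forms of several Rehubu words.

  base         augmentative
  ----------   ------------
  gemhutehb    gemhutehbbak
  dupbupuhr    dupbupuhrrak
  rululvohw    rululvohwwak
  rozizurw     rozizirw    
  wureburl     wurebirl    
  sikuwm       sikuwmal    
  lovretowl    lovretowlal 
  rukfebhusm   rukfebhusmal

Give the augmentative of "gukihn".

gukihnnak

rululvohw and rozizurw both end in -w yet inflect differently (rululvohwwak, rozizirw), so the final letter is not what conditions the rule; the second-to-last letter is.
"gukihn" has second-to-last letter 'h'. The stems whose second-to-last letter is 'h' (gemhutehb → gemhutehbbak, dupbupuhr → dupbupuhrrak, rululvohw → rululvohwwak) double the final consonant and add -ak.
So gukihn → gukihnnak.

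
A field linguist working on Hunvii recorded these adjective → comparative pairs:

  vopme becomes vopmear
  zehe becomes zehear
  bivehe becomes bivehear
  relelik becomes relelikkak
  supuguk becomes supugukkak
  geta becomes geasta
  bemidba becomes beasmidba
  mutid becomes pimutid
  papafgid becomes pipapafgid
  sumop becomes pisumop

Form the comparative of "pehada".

relelik and mutid both have last vowel 'i' yet inflect differently (relelikkak, pimutid), so the last vowel is not what conditions the rule; the final letter is.
"pehada" ends in -a. The stems ending in -a (geta → geasta, bemidba → beasmidba) insert -as- after the first vowel.
The other patterns: stems ending in -e add -ar; stems ending in -k double the final consonant and add -ak; stems ending in -d or -p add the prefix pi-.
So pehada → peashada.

peashada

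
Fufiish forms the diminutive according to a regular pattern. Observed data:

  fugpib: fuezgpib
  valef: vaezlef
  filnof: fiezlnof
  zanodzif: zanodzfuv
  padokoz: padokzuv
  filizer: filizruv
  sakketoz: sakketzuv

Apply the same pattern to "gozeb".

"gozeb" has 2 vowels. The stems with 2 vowels (fugpib → fuezgpib, valef → vaezlef, filnof → fiezlnof) insert -ez- after the first vowel.
So gozeb → goezzeb.

goezzeb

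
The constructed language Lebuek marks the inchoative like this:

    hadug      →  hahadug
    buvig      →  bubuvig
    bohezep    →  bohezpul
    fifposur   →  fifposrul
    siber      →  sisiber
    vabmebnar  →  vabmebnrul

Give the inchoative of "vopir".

vovopir

fifposur and siber both end in -r yet inflect differently (fifposrul, sisiber), so the final letter is not what conditions the rule; the number of vowels is.
"vopir" has 2 vowels. The stems with 2 vowels (buvig → bubuvig, hadug → hahadug, siber → sisiber) repeat the first consonant+vowel as a prefix.
So vopir → vovopir.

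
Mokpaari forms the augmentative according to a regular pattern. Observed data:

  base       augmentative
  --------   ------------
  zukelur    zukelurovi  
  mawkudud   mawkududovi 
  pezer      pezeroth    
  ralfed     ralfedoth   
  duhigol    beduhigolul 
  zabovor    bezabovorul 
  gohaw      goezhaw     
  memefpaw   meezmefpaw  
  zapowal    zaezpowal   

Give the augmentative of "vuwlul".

"vuwlul" has last vowel 'u'. The stems whose last vowel is 'u' (zukelur → zukelurovi, mawkudud → mawkududovi) add -ovi.
The other patterns: stems whose last vowel is 'e' add -oth; stems whose last vowel is 'o' add be- … -ul around the stem; stems whose last vowel is 'a' insert -ez- after the first vowel.
So vuwlul → vuwlulovi.

vuwlulovi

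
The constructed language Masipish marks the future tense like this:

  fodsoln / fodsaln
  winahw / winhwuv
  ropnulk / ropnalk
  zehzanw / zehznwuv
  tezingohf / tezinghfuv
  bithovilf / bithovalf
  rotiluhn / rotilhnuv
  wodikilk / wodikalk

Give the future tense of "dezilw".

fodsoln and rotiluhn both end in -n yet inflect differently (fodsaln, rotilhnuv), so the final letter is not what conditions the rule; the second-to-last letter is.
"dezilw" has second-to-last letter 'l'. The stems whose second-to-last letter is 'l' (wodikilk → wodikalk, bithovilf → bithovalf, fodsoln → fodsaln) change the last vowel to 'a'.
The other pattern: stems whose second-to-last letter is 'h' or 'n' delete the last vowel and add -uv.
So dezilw → dezalw.

dezalw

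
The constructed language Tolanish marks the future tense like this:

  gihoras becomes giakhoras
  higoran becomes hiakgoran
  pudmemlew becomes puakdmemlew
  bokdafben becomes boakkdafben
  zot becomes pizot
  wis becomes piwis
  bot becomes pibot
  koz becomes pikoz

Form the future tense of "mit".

gihoras and wis both end in -s yet inflect differently (giakhoras, piwis), so the final letter is not what conditions the rule; the number of vowels is.
"mit" has 1 vowel. The stems with 1 vowel (zot → pizot, wis → piwis, bot → pibot) add the prefix pi-.
The other pattern: stems with 3 vowels insert -ak- after the first vowel.
So mit → pimit.

pimit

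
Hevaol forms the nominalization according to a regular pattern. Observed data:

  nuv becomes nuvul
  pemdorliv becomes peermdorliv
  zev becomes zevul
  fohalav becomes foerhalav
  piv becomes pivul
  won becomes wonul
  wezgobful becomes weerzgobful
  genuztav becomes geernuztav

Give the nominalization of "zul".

zulul

genuztav and piv both end in -v yet inflect differently (geernuztav, pivul), so the final letter is not what conditions the rule; the number of vowels is.
"zul" has 1 vowel. The stems with 1 vowel (piv → pivul, won → wonul, nuv → nuvul) add -ul.
So zul → zulul.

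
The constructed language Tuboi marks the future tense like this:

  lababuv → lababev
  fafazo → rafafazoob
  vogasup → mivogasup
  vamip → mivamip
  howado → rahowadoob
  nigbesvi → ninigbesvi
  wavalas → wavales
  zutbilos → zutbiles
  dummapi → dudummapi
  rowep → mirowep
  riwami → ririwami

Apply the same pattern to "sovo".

rasovoob

vamip and riwami both have last vowel 'i' yet inflect differently (mivamip, ririwami), so the last vowel is not what conditions the rule; the final letter is.
"sovo" ends in -o. The stems ending in -o (fafazo → rafafazoob, howado → rahowadoob) add ra- … -ob around the stem.
The other patterns: stems ending in -p add the prefix mi-; stems ending in -i repeat the first consonant+vowel as a prefix; stems ending in -s or -v change the last vowel to 'e'.
So sovo → rasovoob.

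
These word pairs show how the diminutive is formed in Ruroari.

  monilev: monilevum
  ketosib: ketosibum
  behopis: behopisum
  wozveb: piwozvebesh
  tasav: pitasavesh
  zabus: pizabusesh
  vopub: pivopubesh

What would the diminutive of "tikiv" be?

"tikiv" has 2 vowels. The stems with 2 vowels (wozveb → piwozvebesh, tasav → pitasavesh, zabus → pizabusesh) add pi- … -esh around the stem.
So tikiv → pitikivesh.

pitikivesh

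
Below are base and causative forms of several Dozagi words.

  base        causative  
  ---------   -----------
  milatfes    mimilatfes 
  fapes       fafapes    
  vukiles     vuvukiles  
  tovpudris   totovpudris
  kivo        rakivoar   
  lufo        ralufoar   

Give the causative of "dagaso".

radagasoar

fapes and kivo both have 2 vowels yet inflect differently (fafapes, rakivoar), so the number of vowels is not what conditions the rule; the final letter is.
"dagaso" ends in -o. The stems ending in -o (kivo → rakivoar, lufo → ralufoar) add ra- … -ar around the stem.
The other pattern: stems ending in -s repeat the first consonant+vowel as a prefix.
So dagaso → radagasoar.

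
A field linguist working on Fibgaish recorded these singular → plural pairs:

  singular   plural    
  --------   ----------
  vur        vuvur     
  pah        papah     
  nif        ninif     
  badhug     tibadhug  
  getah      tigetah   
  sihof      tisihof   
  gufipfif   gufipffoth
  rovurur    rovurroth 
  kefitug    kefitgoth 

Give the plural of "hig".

pah and getah both end in -h yet inflect differently (papah, tigetah), so the final letter is not what conditions the rule; the number of vowels is.
"hig" has 1 vowel. The stems with 1 vowel (vur → vuvur, pah → papah, nif → ninif) repeat the first consonant+vowel as a prefix.
So hig → hihig.

hihig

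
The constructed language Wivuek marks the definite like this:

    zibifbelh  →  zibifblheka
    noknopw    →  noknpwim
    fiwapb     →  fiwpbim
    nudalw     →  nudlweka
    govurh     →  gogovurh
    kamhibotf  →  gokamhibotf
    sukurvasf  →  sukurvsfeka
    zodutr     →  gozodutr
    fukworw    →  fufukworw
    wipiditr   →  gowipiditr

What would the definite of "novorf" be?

"novorf" has second-to-last letter 'r'. The stems whose second-to-last letter is 'r' (fukworw → fufukworw, govurh → gogovurh) repeat the first consonant+vowel as a prefix.
The other patterns: stems whose second-to-last letter is 't' add the prefix go-; stems whose second-to-last letter is 'p' delete the last vowel and add -im; stems whose second-to-last letter is 'l' or 's' delete the last vowel and add -eka.
So novorf → nonovorf.

nonovorf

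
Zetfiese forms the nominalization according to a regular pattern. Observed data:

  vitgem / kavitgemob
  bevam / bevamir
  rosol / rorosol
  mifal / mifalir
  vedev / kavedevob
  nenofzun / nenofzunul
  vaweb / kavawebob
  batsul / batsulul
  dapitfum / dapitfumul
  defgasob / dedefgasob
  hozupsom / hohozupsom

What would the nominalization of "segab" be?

"segab" has last vowel 'a'. The stems whose last vowel is 'a' (mifal → mifalir, bevam → bevamir) add -ir.
The other patterns: stems whose last vowel is 'o' repeat the first consonant+vowel as a prefix; stems whose last vowel is 'u' add -ul; stems whose last vowel is 'e' add ka- … -ob around the stem.
So segab → segabir.

segabir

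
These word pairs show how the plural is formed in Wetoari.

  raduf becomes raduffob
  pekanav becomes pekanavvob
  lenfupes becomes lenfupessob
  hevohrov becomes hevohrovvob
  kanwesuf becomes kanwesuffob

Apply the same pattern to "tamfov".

tamfovvob

Every pair shown (raduf → raduffob, pekanav → pekanavvob, lenfupes → lenfupessob, …) follows the same rule: double the final consonant and add -ob.
So tamfov → tamfovvob.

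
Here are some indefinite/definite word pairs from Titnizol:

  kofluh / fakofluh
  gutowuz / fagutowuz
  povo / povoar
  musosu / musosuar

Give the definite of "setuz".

fasetuz

"setuz" ends in a consonant. The stems ending in a consonant (kofluh → fakofluh, gutowuz → fagutowuz) add the prefix fa-.
So setuz → fasetuz.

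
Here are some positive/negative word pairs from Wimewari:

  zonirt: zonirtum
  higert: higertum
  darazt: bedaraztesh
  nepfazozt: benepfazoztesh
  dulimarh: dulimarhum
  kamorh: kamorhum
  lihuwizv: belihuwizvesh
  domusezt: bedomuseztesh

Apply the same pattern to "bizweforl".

"bizweforl" has second-to-last letter 'r'. The stems whose second-to-last letter is 'r' (dulimarh → dulimarhum, kamorh → kamorhum, zonirt → zonirtum) add -um.
So bizweforl → bizweforlum.

bizweforlum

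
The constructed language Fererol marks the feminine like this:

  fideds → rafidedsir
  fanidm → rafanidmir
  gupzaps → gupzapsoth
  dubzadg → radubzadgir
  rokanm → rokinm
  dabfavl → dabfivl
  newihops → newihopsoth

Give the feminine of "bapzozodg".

fideds and gupzaps both end in -s yet inflect differently (rafidedsir, gupzapsoth), so the final letter is not what conditions the rule; the second-to-last letter is.
"bapzozodg" has second-to-last letter 'd'. The stems whose second-to-last letter is 'd' (fideds → rafidedsir, dubzadg → radubzadgir, fanidm → rafanidmir) add ra- … -ir around the stem.
So bapzozodg → rabapzozodgir.

rabapzozodgir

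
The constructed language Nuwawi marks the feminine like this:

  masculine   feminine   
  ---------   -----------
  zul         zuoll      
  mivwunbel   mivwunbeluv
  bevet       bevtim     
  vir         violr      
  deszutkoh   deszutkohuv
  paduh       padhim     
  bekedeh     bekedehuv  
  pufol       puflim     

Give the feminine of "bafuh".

zul and pufol both end in -l yet inflect differently (zuoll, puflim), so the final letter is not what conditions the rule; the number of vowels is.
"bafuh" has 2 vowels. The stems with 2 vowels (paduh → padhim, bevet → bevtim, pufol → puflim) delete the last vowel and add -im.
So bafuh → bafhim.

bafhim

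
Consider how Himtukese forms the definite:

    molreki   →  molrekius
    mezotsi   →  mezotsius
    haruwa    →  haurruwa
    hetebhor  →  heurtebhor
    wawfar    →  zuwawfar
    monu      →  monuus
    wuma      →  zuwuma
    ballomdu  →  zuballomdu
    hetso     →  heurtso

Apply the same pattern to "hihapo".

"hihapo" begins with h-. The stems beginning with h- (haruwa → haurruwa, hetso → heurtso, hetebhor → heurtebhor) insert -ur- after the first vowel.
So hihapo → hiurhapo.

hiurhapo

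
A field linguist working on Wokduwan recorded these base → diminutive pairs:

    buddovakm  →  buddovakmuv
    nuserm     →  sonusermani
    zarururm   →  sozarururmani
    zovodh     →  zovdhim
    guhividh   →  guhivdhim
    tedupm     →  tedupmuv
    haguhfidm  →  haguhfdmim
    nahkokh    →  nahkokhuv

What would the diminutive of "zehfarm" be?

tedupm and zarururm both end in -m yet inflect differently (tedupmuv, sozarururmani), so the final letter is not what conditions the rule; the second-to-last letter is.
"zehfarm" has second-to-last letter 'r'. The stems whose second-to-last letter is 'r' (zarururm → sozarururmani, nuserm → sonusermani) add so- … -ani around the stem.
So zehfarm → sozehfarmani.

sozehfarmani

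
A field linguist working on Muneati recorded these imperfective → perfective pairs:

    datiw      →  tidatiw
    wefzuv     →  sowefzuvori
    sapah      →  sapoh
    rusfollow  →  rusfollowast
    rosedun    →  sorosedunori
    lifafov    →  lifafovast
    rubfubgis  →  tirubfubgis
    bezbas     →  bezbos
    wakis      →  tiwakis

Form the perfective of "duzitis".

tiduzitis

wakis and bezbas both end in -s yet inflect differently (tiwakis, bezbos), so the final letter is not what conditions the rule; the last vowel is.
"duzitis" has last vowel 'i'. The stems whose last vowel is 'i' (wakis → tiwakis, rubfubgis → tirubfubgis, datiw → tidatiw) add the prefix ti-.
The other patterns: stems whose last vowel is 'a' change the last vowel to 'o'; stems whose last vowel is 'o' add -ast; stems whose last vowel is 'u' add so- … -ori around the stem.
So duzitis → tiduzitis.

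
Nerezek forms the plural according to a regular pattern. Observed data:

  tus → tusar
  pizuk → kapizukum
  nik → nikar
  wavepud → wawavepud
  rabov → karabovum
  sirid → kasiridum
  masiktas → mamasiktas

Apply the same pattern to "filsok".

kafilsokum

nik and pizuk both end in -k yet inflect differently (nikar, kapizukum), so the final letter is not what conditions the rule; the number of vowels is.
"filsok" has 2 vowels. The stems with 2 vowels (rabov → karabovum, sirid → kasiridum, pizuk → kapizukum) add ka- … -um around the stem.
The other patterns: stems with 1 vowel add -ar; stems with 3 vowels repeat the first consonant+vowel as a prefix.
So filsok → kafilsokum.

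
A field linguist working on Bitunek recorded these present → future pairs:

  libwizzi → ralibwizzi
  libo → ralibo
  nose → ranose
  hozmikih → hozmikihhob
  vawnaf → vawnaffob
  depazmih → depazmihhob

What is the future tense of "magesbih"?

libwizzi and hozmikih both have last vowel 'i' yet inflect differently (ralibwizzi, hozmikihhob), so the last vowel is not what conditions the rule; whether the stem ends in a vowel or a consonant is.
"magesbih" ends in a consonant. The stems ending in a consonant (hozmikih → hozmikihhob, vawnaf → vawnaffob, depazmih → depazmihhob) double the final consonant and add -ob.
So magesbih → magesbihhob.

magesbihhob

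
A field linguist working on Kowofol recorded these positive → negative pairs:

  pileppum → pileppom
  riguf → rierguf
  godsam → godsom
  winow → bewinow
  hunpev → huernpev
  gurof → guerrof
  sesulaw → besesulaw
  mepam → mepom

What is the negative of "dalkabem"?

dalkabom

"dalkabem" ends in -m. The stems ending in -m (godsam → godsom, mepam → mepom, pileppum → pileppom) change the last vowel to 'o'.
So dalkabem → dalkabom.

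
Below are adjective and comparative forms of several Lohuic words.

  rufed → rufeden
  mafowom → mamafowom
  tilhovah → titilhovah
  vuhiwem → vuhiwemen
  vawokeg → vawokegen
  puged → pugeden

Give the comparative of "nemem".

"nemem" has last vowel 'e'. The stems whose last vowel is 'e' (vuhiwem → vuhiwemen, puged → pugeden, vawokeg → vawokegen) add -en.
So nemem → nememen.

nememen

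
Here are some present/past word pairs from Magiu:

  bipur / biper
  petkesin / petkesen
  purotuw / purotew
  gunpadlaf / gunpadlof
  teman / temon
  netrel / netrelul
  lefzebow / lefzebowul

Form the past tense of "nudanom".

nudanomul

petkesin and teman both end in -n yet inflect differently (petkesen, temon), so the final letter is not what conditions the rule; the last vowel is.
"nudanom" has last vowel 'o'. The one such stem in the data (lefzebow → lefzebowul) adds -ul, so the same rule applies.
So nudanom → nudanomul.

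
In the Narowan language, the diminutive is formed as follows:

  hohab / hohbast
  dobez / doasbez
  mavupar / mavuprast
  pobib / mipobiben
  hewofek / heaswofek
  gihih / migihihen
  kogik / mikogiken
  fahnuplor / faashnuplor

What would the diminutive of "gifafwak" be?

gifafwkast

hohab and pobib both end in -b yet inflect differently (hohbast, mipobiben), so the final letter is not what conditions the rule; the last vowel is.
"gifafwak" has last vowel 'a'. The stems whose last vowel is 'a' (hohab → hohbast, mavupar → mavuprast) delete the last vowel and add -ast.
So gifafwak → gifafwkast.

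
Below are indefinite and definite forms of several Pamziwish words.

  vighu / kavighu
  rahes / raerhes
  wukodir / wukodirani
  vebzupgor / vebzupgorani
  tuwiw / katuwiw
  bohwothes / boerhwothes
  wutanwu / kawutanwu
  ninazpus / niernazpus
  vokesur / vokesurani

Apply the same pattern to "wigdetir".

wigdetirani

"wigdetir" ends in -r. The stems ending in -r (wukodir → wukodirani, vokesur → vokesurani, vebzupgor → vebzupgorani) add -ani.
So wigdetir → wigdetirani.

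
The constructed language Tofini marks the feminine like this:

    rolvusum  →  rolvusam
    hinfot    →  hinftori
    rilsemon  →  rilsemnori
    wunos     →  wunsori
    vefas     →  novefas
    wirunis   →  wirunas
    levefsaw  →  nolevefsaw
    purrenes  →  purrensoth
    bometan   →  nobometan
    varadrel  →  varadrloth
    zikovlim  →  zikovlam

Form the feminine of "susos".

purrenes and vefas both end in -s yet inflect differently (purrensoth, novefas), so the final letter is not what conditions the rule; the last vowel is.
"susos" has last vowel 'o'. The stems whose last vowel is 'o' (rilsemon → rilsemnori, hinfot → hinftori, wunos → wunsori) delete the last vowel and add -ori.
The other patterns: stems whose last vowel is 'e' delete the last vowel and add -oth; stems whose last vowel is 'a' add the prefix no-; stems whose last vowel is 'i' or 'u' change the last vowel to 'a'.
So susos → sussori.

sussori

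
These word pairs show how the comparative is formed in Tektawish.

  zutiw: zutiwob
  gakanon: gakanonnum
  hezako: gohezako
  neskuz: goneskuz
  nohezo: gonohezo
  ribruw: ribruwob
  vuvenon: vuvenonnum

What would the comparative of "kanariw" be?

gakanon and nohezo both have last vowel 'o' yet inflect differently (gakanonnum, gonohezo), so the last vowel is not what conditions the rule; the final letter is.
"kanariw" ends in -w. The stems ending in -w (zutiw → zutiwob, ribruw → ribruwob) add -ob.
The other patterns: stems ending in -n double the final consonant and add -um; stems ending in -o or -z add the prefix go-.
So kanariw → kanariwob.

kanariwob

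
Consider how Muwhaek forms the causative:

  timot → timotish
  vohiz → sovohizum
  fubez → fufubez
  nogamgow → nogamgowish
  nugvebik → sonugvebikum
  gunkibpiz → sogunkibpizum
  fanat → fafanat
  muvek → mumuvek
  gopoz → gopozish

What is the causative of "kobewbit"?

"kobewbit" has last vowel 'i'. The stems whose last vowel is 'i' (vohiz → sovohizum, nugvebik → sonugvebikum, gunkibpiz → sogunkibpizum) add so- … -um around the stem.
So kobewbit → sokobewbitum.

sokobewbitum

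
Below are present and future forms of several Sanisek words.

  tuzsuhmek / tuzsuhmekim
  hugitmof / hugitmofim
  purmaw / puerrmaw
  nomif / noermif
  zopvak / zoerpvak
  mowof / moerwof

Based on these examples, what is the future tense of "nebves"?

hugitmof and nomif both end in -f yet inflect differently (hugitmofim, noermif), so the final letter is not what conditions the rule; the number of vowels is.
"nebves" has 2 vowels. The stems with 2 vowels (purmaw → puerrmaw, nomif → noermif, zopvak → zoerpvak) insert -er- after the first vowel.
The other pattern: stems with 3 vowels add -im.
So nebves → neerbves.

neerbves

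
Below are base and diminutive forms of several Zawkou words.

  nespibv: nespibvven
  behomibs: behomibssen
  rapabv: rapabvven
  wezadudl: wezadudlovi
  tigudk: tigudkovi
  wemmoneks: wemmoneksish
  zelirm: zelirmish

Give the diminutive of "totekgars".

totekgarsish

behomibs and wemmoneks both end in -s yet inflect differently (behomibssen, wemmoneksish), so the final letter is not what conditions the rule; the second-to-last letter is.
"totekgars" has second-to-last letter 'r'. The one such stem in the data (zelirm → zelirmish) adds -ish, so the same rule applies.
The other patterns: stems whose second-to-last letter is 'b' double the final consonant and add -en; stems whose second-to-last letter is 'd' add -ovi.
So totekgars → totekgarsish.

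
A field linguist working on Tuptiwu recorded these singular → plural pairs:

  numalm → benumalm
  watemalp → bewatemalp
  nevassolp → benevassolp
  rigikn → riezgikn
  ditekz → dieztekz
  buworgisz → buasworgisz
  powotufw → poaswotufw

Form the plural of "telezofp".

ditekz and buworgisz both end in -z yet inflect differently (dieztekz, buasworgisz), so the final letter is not what conditions the rule; the second-to-last letter is.
"telezofp" has second-to-last letter 'f'. The one such stem in the data (powotufw → poaswotufw) inserts -as- after the first vowel (as does buworgisz), so the same rule applies.
So telezofp → teaslezofp.

teaslezofp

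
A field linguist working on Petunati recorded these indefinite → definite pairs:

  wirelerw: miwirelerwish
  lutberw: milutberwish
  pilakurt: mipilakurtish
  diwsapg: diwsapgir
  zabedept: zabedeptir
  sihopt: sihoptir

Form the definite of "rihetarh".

mirihetarhish

"rihetarh" has second-to-last letter 'r'. The stems whose second-to-last letter is 'r' (wirelerw → miwirelerwish, lutberw → milutberwish, pilakurt → mipilakurtish) add mi- … -ish around the stem.
So rihetarh → mirihetarhish.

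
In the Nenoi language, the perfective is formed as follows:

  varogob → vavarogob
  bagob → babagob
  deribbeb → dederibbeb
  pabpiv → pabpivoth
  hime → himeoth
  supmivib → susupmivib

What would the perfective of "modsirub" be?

momodsirub

deribbeb and hime both have last vowel 'e' yet inflect differently (dederibbeb, himeoth), so the last vowel is not what conditions the rule; the final letter is.
"modsirub" ends in -b. The stems ending in -b (varogob → vavarogob, bagob → babagob, supmivib → susupmivib) repeat the first consonant+vowel as a prefix.
So modsirub → momodsirub.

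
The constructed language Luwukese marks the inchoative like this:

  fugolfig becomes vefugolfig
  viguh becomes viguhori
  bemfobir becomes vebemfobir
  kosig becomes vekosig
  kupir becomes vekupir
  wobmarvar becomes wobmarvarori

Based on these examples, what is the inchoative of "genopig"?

bemfobir and wobmarvar both end in -r yet inflect differently (vebemfobir, wobmarvarori), so the final letter is not what conditions the rule; the last vowel is.
"genopig" has last vowel 'i'. The stems whose last vowel is 'i' (kosig → vekosig, bemfobir → vebemfobir, kupir → vekupir) add the prefix ve-.
So genopig → vegenopig.

vegenopig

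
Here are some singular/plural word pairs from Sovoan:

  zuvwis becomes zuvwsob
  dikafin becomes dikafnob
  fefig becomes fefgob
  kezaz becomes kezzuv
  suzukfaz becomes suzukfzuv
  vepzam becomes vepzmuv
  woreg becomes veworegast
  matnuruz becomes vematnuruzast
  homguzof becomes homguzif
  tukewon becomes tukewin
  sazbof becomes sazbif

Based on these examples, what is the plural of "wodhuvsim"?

"wodhuvsim" has last vowel 'i'. The stems whose last vowel is 'i' (zuvwis → zuvwsob, dikafin → dikafnob, fefig → fefgob) delete the last vowel and add -ob.
So wodhuvsim → wodhuvsmob.

wodhuvsmob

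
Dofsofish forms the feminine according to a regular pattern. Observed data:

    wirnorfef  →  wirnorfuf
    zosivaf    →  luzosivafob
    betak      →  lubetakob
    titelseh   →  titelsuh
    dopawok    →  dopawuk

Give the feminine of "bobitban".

"bobitban" has last vowel 'a'. The stems whose last vowel is 'a' (zosivaf → luzosivafob, betak → lubetakob) add lu- … -ob around the stem.
So bobitban → lubobitbanob.

lubobitbanob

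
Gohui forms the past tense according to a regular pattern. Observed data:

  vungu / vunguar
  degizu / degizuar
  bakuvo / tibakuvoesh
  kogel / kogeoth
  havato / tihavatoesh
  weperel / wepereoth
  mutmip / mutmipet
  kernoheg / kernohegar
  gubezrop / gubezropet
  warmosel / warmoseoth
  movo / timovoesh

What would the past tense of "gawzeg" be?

gubezrop and havato both have last vowel 'o' yet inflect differently (gubezropet, tihavatoesh), so the last vowel is not what conditions the rule; the final letter is.
"gawzeg" ends in -g. The one such stem in the data (kernoheg → kernohegar) adds -ar, so the same rule applies.
So gawzeg → gawzegar.

gawzegar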